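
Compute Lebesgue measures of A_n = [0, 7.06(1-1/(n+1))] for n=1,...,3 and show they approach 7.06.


By continuity of measure from below: if A_n increases to A, then m(A_n) -> m(A).
Here A = [0, 7.06], so m(A) = 7.06
Step 1: a_1 = 7.06*(1 - 1/2) = 3.53, m(A_1) = 3.53
Step 2: a_2 = 7.06*(1 - 1/3) = 4.7067, m(A_2) = 4.7067
Step 3: a_3 = 7.06*(1 - 1/4) = 5.295, m(A_3) = 5.295
Limit: m(A_n) -> m([0,7.06]) = 7.06


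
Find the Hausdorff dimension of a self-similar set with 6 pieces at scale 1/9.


For a self-similar set with N copies scaled by 1/r:
dim_H = log(N)/log(r) = log(6)/log(9)
= 1.791759/2.197225
= 0.815465


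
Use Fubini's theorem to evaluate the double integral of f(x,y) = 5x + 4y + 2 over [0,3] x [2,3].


By Fubini, integrate in x first, then y.
Step 1: Fix y, integrate over x in [0,3]:
  integral(5x + 4y + 2, x=0..3)
  = 5*(3^2 - 0^2)/2 + (4y + 2)*(3 - 0)
  = 22.5 + (4y + 2)*3
  = 22.5 + 12y + 6
  = 28.5 + 12y
Step 2: Integrate over y in [2,3]:
  integral(28.5 + 12y, y=2..3)
  = 28.5*1 + 12*(3^2 - 2^2)/2
  = 28.5 + 30
  = 58.5


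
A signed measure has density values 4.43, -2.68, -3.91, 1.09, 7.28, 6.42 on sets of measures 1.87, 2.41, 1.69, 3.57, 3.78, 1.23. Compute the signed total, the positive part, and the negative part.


Step 1: Compute signed measure on each set:
  Set 1: 4.43 * 1.87 = 8.2841
  Set 2: -2.68 * 2.41 = -6.4588
  Set 3: -3.91 * 1.69 = -6.6079
  Set 4: 1.09 * 3.57 = 3.8913
  Set 5: 7.28 * 3.78 = 27.5184
  Set 6: 6.42 * 1.23 = 7.8966
Step 2: Total signed measure = (8.2841) + (-6.4588) + (-6.6079) + (3.8913) + (27.5184) + (7.8966)
     = 34.5237
Step 3: Positive part mu+(X) = sum of positive contributions = 47.5904
Step 4: Negative part mu-(X) = |sum of negative contributions| = 13.0667


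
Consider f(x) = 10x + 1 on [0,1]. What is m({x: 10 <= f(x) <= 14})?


f^(-1)([10, 14]) = {x : 10 <= 10x + 1 <= 14}
Solving: (10 - 1)/10 <= x <= (14 - 1)/10
= [0.9, 1.3]
Intersecting with [0,1]: [0.9, 1]
Measure = 1 - 0.9 = 0.1


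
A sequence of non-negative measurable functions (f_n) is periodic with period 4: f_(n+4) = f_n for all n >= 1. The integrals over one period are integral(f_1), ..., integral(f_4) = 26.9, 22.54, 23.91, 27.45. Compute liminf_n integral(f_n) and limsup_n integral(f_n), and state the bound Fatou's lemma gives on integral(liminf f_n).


The sequence (integral(f_n)) is periodic with period 4, repeating the values 26.9, 22.54, 23.91, 27.45 indefinitely.
Step 1: For a periodic sequence, every tail (a_m, a_(m+1), ...) contains all 4 period values infinitely often.
Step 2: Hence inf of every tail = min of the period values = min(26.9, 22.54, 23.91, 27.45) = 22.54.
        liminf_n integral(f_n) = sup over m of (inf of tail from m) = 22.54.
Step 3: Similarly sup of every tail = max of the period values = 27.45.
        limsup_n integral(f_n) = 27.45.
Step 4: Fatou's lemma: integral(liminf_n f_n) <= liminf_n integral(f_n) = 22.54.
        So the integral of the pointwise liminf is at most 22.54.


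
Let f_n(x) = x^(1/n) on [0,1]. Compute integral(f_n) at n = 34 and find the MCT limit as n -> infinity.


At n = 34: f_34(x) = x^(1/34).
Step 1: integral(x^(1/34), 0, 1) = [x^(1/34+1) / (1/34+1)] from 0 to 1
     = 1 / (1/34 + 1) = 1 / ((34+1)/34) = 34/(34+1)
     = 34/35 = 0.971429
Step 2: As n -> infinity, f_n(x) = x^(1/n) -> 1 for x in (0,1], and f_n is increasing in n.
By MCT, lim_n integral(f_n) = integral(lim_n f_n) = integral(1, 0, 1) = 1.
Step 3: Verify convergence: 34/35 = 0.971429 -> 1


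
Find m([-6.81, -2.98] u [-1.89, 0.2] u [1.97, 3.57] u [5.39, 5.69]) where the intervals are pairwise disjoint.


For pairwise disjoint intervals, m(union) = sum of lengths.
= (-2.98 - -6.81) + (0.2 - -1.89) + (3.57 - 1.97) + (5.69 - 5.39)
= 3.83 + 2.09 + 1.6 + 0.3
= 7.82


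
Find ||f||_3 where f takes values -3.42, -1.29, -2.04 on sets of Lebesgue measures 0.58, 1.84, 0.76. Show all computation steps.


Step 1: Compute |f_i|^3 for each value:
  |-3.42|^3 = 40.001688
  |-1.29|^3 = 2.146689
  |-2.04|^3 = 8.489664
Step 2: Multiply by measures and sum:
  40.001688 * 0.58 = 23.200979
  2.146689 * 1.84 = 3.949908
  8.489664 * 0.76 = 6.452145
Sum = 23.200979 + 3.949908 + 6.452145 = 33.603031
Step 3: Take the p-th root:
||f||_3 = (33.603031)^(1/3) = 3.226954


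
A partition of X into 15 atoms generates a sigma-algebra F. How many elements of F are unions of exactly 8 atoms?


Each element of F is a union of some subset of the 15 atoms.
Elements that are unions of exactly 8 atoms correspond to 8-element subsets of the 15 atoms.
Count = C(15, 8) = 15! / (8! * 7!) = 6435.


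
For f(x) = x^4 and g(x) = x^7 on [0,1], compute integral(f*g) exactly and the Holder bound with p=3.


Step 1: Exact integral of f*g = integral(x^11, 0, 1) = 1/12
     = 0.083333
Step 2: Holder bound with p=3, q=1.5:
  ||f||_p = (integral x^12 dx)^(1/3) = (1/13)^(1/3) = 0.42529
  ||g||_q = (integral x^10.5 dx)^(1/1.5) = (1/11.5)^(1/1.5) = 0.196276
Step 3: Holder bound = ||f||_p * ||g||_q = 0.42529 * 0.196276 = 0.083474
Verification: 0.083333 <= 0.083474 (Holder holds)


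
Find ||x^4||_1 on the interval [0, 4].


Step 1: ||f||_1 = (integral_0^4 |x^4|^1 dx)^(1/1)
     = (integral_0^4 x^4 dx)^(1/1)
Step 2: integral_0^4 x^4 dx = [x^5/(5)] from 0 to 4 = 4^5/5
     = 1024/5 = 204.8
Step 3: ||f||_1 = (204.8)^(1/1) = 204.8


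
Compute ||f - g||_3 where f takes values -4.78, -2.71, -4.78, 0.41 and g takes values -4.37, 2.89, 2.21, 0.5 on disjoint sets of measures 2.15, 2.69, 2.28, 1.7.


Step 1: Compute differences f_i - g_i:
  -4.78 - -4.37 = -0.41
  -2.71 - 2.89 = -5.6
  -4.78 - 2.21 = -6.99
  0.41 - 0.5 = -0.09
Step 2: Compute |diff|^3 * measure for each set:
  |-0.41|^3 * 2.15 = 0.068921 * 2.15 = 0.14818
  |-5.6|^3 * 2.69 = 175.616 * 2.69 = 472.40704
  |-6.99|^3 * 2.28 = 341.532099 * 2.28 = 778.693186
  |-0.09|^3 * 1.7 = 7.290000e-04 * 1.7 = 0.001239
Step 3: Sum = 1251.249645
Step 4: ||f-g||_3 = (1251.249645)^(1/3) = 10.775762


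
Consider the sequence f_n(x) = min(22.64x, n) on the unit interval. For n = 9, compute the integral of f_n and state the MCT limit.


f(x) = 22.64x on [0,1]; f_n(x) = min(22.64x, n). At n = 9:
Step 1: f(x) reaches 9 at x = 9/22.64 = 0.397527
Step 2: integral(f_9) = integral(22.64x, 0, 0.397527) + integral(9, 0.397527, 1)
       = 22.64*0.397527^2/2 + 9*(1 - 0.397527)
       = 1.788869 + 5.422261
       = 7.211131
Step 3: As n -> infinity, f_n increases to f, so by MCT integral(f_n) -> integral(f) = 22.64/2 = 11.32.
Convergence: integral(f_9) = 7.211131 -> 11.32 as n -> infinity


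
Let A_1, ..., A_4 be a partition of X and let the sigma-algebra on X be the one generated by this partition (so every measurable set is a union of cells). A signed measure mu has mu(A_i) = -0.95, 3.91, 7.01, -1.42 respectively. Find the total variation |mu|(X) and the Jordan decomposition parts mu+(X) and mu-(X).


Step 1: Every measurable set is a union of atoms (the cells / points), so a Hahn decomposition is
  obtained by grouping atoms by sign: P = union of atoms with mu > 0, N = union of the remaining atoms.
  Atoms in P (indices): 2, 3;  atoms in N (indices): 1, 4
  Positive values: 3.91, 7.01
  Negative values: -0.95, -1.42
Step 2: mu+(X) = mu(P) = sum of positive atom values = 10.92
Step 3: mu-(X) = -mu(N) = sum of |negative atom values| = 2.37
Step 4: |mu|(X) = mu+(X) + mu-(X) = 10.92 + 2.37 = 13.29


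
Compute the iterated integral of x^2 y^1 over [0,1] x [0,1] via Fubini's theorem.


By Fubini's theorem, the double integral factors as a product of single integrals:
Step 1: integral_0^1 x^2 dx = [x^3/3] from 0 to 1
     = 1^3/3 = 0.333333
Step 2: integral_0^1 y^1 dy = [y^2/2] from 0 to 1
     = 1^2/2 = 0.5
Step 3: Double integral = 0.333333 * 0.5 = 0.166667


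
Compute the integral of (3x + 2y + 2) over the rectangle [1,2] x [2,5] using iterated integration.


By Fubini, integrate in x first, then y.
Step 1: Fix y, integrate over x in [1,2]:
  integral(3x + 2y + 2, x=1..2)
  = 3*(2^2 - 1^2)/2 + (2y + 2)*(2 - 1)
  = 4.5 + (2y + 2)*1
  = 4.5 + 2y + 2
  = 6.5 + 2y
Step 2: Integrate over y in [2,5]:
  integral(6.5 + 2y, y=2..5)
  = 6.5*3 + 2*(5^2 - 2^2)/2
  = 19.5 + 21
  = 40.5


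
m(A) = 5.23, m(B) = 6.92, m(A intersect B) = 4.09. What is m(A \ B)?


m(A \ B) = m(A) - m(A n B)
= 5.23 - 4.09
= 1.14


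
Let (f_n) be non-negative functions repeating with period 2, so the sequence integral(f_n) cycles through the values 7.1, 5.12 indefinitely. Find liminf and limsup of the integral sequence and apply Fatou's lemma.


The sequence (integral(f_n)) is periodic with period 2, repeating the values 7.1, 5.12 indefinitely.
Step 1: For a periodic sequence, every tail (a_m, a_(m+1), ...) contains all 2 period values infinitely often.
Step 2: Hence inf of every tail = min of the period values = min(7.1, 5.12) = 5.12.
        liminf_n integral(f_n) = sup over m of (inf of tail from m) = 5.12.
Step 3: Similarly sup of every tail = max of the period values = 7.1.
        limsup_n integral(f_n) = 7.1.
Step 4: Fatou's lemma: integral(liminf_n f_n) <= liminf_n integral(f_n) = 5.12.
        So the integral of the pointwise liminf is at most 5.12.


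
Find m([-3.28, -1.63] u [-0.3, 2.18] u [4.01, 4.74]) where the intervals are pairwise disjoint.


For pairwise disjoint intervals, m(union) = sum of lengths.
= (-1.63 - -3.28) + (2.18 - -0.3) + (4.74 - 4.01)
= 1.65 + 2.48 + 0.73
= 4.86


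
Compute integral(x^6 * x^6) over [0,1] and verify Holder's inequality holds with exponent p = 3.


Step 1: Exact integral of f*g = integral(x^12, 0, 1) = 1/13
     = 0.076923
Step 2: Holder bound with p=3, q=1.5:
  ||f||_p = (integral x^18 dx)^(1/3) = (1/19)^(1/3) = 0.374756
  ||g||_q = (integral x^9 dx)^(1/1.5) = (1/10)^(1/1.5) = 0.215443
Step 3: Holder bound = ||f||_p * ||g||_q = 0.374756 * 0.215443 = 0.080739
Verification: 0.076923 <= 0.080739 (Holder holds)


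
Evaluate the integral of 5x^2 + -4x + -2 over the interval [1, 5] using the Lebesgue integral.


The Lebesgue integral of a Riemann-integrable function agrees with the Riemann integral.
Antiderivative F(x) = (5/3)x^3 + (-4/2)x^2 + -2x
F(5) = (5/3)*5^3 + (-4/2)*5^2 + -2*5
     = (5/3)*125 + (-4/2)*25 + -2*5
     = 208.333333 + -50 + -10
     = 148.333333
F(1) = -2.333333
Integral = F(5) - F(1) = 148.333333 - -2.333333 = 150.666667


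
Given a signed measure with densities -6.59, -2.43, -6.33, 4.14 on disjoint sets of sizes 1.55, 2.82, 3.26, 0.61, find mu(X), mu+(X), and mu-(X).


Step 1: Compute signed measure on each set:
  Set 1: -6.59 * 1.55 = -10.2145
  Set 2: -2.43 * 2.82 = -6.8526
  Set 3: -6.33 * 3.26 = -20.6358
  Set 4: 4.14 * 0.61 = 2.5254
Step 2: Total signed measure = (-10.2145) + (-6.8526) + (-20.6358) + (2.5254)
     = -35.1775
Step 3: Positive part mu+(X) = sum of positive contributions = 2.5254
Step 4: Negative part mu-(X) = |sum of negative contributions| = 37.7029


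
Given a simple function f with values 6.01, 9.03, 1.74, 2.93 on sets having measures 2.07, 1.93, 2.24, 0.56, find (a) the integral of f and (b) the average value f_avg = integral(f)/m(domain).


Step 1: Integral = sum(value_i * measure_i)
= 6.01*2.07 + 9.03*1.93 + 1.74*2.24 + 2.93*0.56
= 12.4407 + 17.4279 + 3.8976 + 1.6408
= 35.407
Step 2: Total measure of domain = 2.07 + 1.93 + 2.24 + 0.56 = 6.8
Step 3: Average value = 35.407 / 6.8 = 5.206912


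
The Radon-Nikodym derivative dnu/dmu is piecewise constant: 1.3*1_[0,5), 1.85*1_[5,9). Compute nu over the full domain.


Integrate each piece of the Radon-Nikodym derivative:
Step 1: integral_0^5 1.3 dx = 1.3*(5-0) = 1.3*5 = 6.5
Step 2: integral_5^9 1.85 dx = 1.85*(9-5) = 1.85*4 = 7.4
Total: 6.5 + 7.4 = 13.9


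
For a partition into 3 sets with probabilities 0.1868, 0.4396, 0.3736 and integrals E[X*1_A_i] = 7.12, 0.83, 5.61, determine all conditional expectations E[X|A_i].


For each cell A_i: E[X|A_i] = E[X*1_A_i] / P(A_i)
Step 1: E[X|A_1] = 7.12 / 0.1868 = 38.115632
Step 2: E[X|A_2] = 0.83 / 0.4396 = 1.88808
Step 3: E[X|A_3] = 5.61 / 0.3736 = 15.01606
Verification: E[X] = sum E[X*1_A_i] = 7.12 + 0.83 + 5.61 = 13.56


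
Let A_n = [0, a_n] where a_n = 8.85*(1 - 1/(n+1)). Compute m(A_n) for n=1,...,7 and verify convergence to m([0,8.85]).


By continuity of measure from below: if A_n increases to A, then m(A_n) -> m(A).
Here A = [0, 8.85], so m(A) = 8.85
Step 1: a_1 = 8.85*(1 - 1/2) = 4.425, m(A_1) = 4.425
Step 2: a_2 = 8.85*(1 - 1/3) = 5.9, m(A_2) = 5.9
Step 3: a_3 = 8.85*(1 - 1/4) = 6.6375, m(A_3) = 6.6375
Step 4: a_4 = 8.85*(1 - 1/5) = 7.08, m(A_4) = 7.08
Step 5: a_5 = 8.85*(1 - 1/6) = 7.375, m(A_5) = 7.375
Step 6: a_6 = 8.85*(1 - 1/7) = 7.5857, m(A_6) = 7.5857
Step 7: a_7 = 8.85*(1 - 1/8) = 7.7437, m(A_7) = 7.7437
Limit: m(A_n) -> m([0,8.85]) = 8.85


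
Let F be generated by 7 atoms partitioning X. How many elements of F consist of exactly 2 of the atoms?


Each element of F is a union of some subset of the 7 atoms.
Elements that are unions of exactly 2 atoms correspond to 2-element subsets of the 7 atoms.
Count = C(7, 2) = 7! / (2! * 5!) = 21.


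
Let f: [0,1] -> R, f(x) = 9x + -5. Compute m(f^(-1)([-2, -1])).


f^(-1)([-2, -1]) = {x : -2 <= 9x + -5 <= -1}
Solving: (-2 - -5)/9 <= x <= (-1 - -5)/9
= [0.333333, 0.444444]
Intersecting with [0,1]: [0.333333, 0.444444]
Measure = 0.444444 - 0.333333 = 0.111111


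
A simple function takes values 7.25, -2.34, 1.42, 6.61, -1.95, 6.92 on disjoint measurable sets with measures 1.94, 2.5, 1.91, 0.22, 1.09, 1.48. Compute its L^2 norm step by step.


Step 1: Compute |f_i|^2 for each value:
  |7.25|^2 = 52.5625
  |-2.34|^2 = 5.4756
  |1.42|^2 = 2.0164
  |6.61|^2 = 43.6921
  |-1.95|^2 = 3.8025
  |6.92|^2 = 47.8864
Step 2: Multiply by measures and sum:
  52.5625 * 1.94 = 101.97125
  5.4756 * 2.5 = 13.689
  2.0164 * 1.91 = 3.851324
  43.6921 * 0.22 = 9.612262
  3.8025 * 1.09 = 4.144725
  47.8864 * 1.48 = 70.871872
Sum = 101.97125 + 13.689 + 3.851324 + 9.612262 + 4.144725 + 70.871872 = 204.140433
Step 3: Take the p-th root:
||f||_2 = (204.140433)^(1/2) = 14.287772


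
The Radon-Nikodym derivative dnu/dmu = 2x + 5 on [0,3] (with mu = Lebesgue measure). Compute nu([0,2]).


nu(A) = integral_A (dnu/dmu) dmu = integral_0^2 (2x + 5) dx
Step 1: Antiderivative F(x) = (2/2)x^2 + 5x
Step 2: F(2) = (2/2)*2^2 + 5*2 = 4 + 10 = 14
Step 3: F(0) = (2/2)*0^2 + 5*0 = 0.0 + 0 = 0.0
Step 4: nu([0,2]) = F(2) - F(0) = 14 - 0.0 = 14


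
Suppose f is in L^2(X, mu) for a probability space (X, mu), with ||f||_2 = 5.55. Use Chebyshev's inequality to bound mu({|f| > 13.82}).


Chebyshev/Markov inequality: mu(|f| > eps) <= (||f||_p / eps)^p
Step 1: ||f||_2 / eps = 5.55 / 13.82 = 0.401592
Step 2: Raise to power p = 2:
  (0.401592)^2 = 0.161276
Step 3: Therefore mu(|f| > 13.82) <= 0.161276


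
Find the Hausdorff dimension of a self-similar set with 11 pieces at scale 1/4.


For a self-similar set with N copies scaled by 1/r:
dim_H = log(N)/log(r) = log(11)/log(4)
= 2.397895/1.386294
= 1.729716


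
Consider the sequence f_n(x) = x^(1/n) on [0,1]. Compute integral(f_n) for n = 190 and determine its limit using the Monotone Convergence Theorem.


At n = 190: f_190(x) = x^(1/190).
Step 1: integral(x^(1/190), 0, 1) = [x^(1/190+1) / (1/190+1)] from 0 to 1
     = 1 / (1/190 + 1) = 1 / ((190+1)/190) = 190/(190+1)
     = 190/191 = 0.994764
Step 2: As n -> infinity, f_n(x) = x^(1/n) -> 1 for x in (0,1], and f_n is increasing in n.
By MCT, lim_n integral(f_n) = integral(lim_n f_n) = integral(1, 0, 1) = 1.
Step 3: Verify convergence: 190/191 = 0.994764 -> 1


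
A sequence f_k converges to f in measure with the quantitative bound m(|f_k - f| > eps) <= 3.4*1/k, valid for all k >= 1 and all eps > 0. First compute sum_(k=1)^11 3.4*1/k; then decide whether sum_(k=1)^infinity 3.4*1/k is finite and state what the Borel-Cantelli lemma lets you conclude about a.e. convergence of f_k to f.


Step 1: List the terms 3.4*1/k for k = 1 to 11:
  k=1: 3.4
  k=2: 1.7
  k=3: 1.133333
  k=4: 0.85
  k=5: 0.68
  k=6: 0.566667
  k=7: 0.485714
  k=8: 0.425
  k=9: 0.377778
  k=10: 0.34
  k=11: 0.309091
Step 2: Partial sum = 3.4 + 1.7 + 1.133333 + 0.85 + 0.68 + 0.566667 + 0.485714 + 0.425 + 0.377778 + 0.34 + 0.309091
     = 10.267583
Step 3: The full series sum_(k>=1) 3.4*1/k diverges (harmonic series, p = 1; a nonzero constant multiple of a divergent series diverges).
Step 4: The (first) Borel-Cantelli lemma requires a summable sequence of measures, so it does not apply here;
        from this bound alone no conclusion about a.e. convergence can be drawn (convergence in measure still
        gives an a.e.-convergent subsequence, but not a.e. convergence of the whole sequence).
Conclusion: series diverges; Borel-Cantelli is inconclusive about a.e. convergence of f_k.


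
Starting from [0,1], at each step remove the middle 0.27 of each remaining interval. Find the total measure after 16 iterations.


Step 1: At each step, fraction remaining = 1 - 0.27 = 0.73
Step 2: After 16 steps, measure = (0.73)^16
Result = 0.006504


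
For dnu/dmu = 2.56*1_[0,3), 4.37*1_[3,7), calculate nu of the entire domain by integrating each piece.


Integrate each piece of the Radon-Nikodym derivative:
Step 1: integral_0^3 2.56 dx = 2.56*(3-0) = 2.56*3 = 7.68
Step 2: integral_3^7 4.37 dx = 4.37*(7-3) = 4.37*4 = 17.48
Total: 7.68 + 17.48 = 25.16


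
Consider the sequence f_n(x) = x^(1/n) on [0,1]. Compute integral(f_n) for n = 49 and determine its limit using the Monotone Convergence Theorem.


At n = 49: f_49(x) = x^(1/49).
Step 1: integral(x^(1/49), 0, 1) = [x^(1/49+1) / (1/49+1)] from 0 to 1
     = 1 / (1/49 + 1) = 1 / ((49+1)/49) = 49/(49+1)
     = 49/50 = 0.98
Step 2: As n -> infinity, f_n(x) = x^(1/n) -> 1 for x in (0,1], and f_n is increasing in n.
By MCT, lim_n integral(f_n) = integral(lim_n f_n) = integral(1, 0, 1) = 1.
Step 3: Verify convergence: 49/50 = 0.98 -> 1


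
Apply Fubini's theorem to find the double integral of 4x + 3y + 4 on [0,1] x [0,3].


By Fubini, integrate in x first, then y.
Step 1: Fix y, integrate over x in [0,1]:
  integral(4x + 3y + 4, x=0..1)
  = 4*(1^2 - 0^2)/2 + (3y + 4)*(1 - 0)
  = 2 + (3y + 4)*1
  = 2 + 3y + 4
  = 6 + 3y
Step 2: Integrate over y in [0,3]:
  integral(6 + 3y, y=0..3)
  = 6*3 + 3*(3^2 - 0^2)/2
  = 18 + 13.5
  = 31.5


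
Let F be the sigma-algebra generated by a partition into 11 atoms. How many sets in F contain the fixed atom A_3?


Each element of F is a union of some subset S of the 11 atoms.
The element contains A_3 iff A_3 is in S.
So we count subsets S of {A_1,...,A_11} with A_3 in S: choose freely among the other 10 atoms.
Count = 2^(11-1) = 2^10 = 1024.


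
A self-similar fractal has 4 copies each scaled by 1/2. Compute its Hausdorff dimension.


For a self-similar set with N copies scaled by 1/r:
dim_H = log(N)/log(r) = log(4)/log(2)
= 1.386294/0.693147
= 2


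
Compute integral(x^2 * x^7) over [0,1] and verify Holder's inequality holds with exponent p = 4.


Step 1: Exact integral of f*g = integral(x^9, 0, 1) = 1/10
     = 0.1
Step 2: Holder bound with p=4, q=1.333333:
  ||f||_p = (integral x^8 dx)^(1/4) = (1/9)^(1/4) = 0.57735
  ||g||_q = (integral x^9.333333 dx)^(1/1.333333) = (1/10.333333)^(1/1.333333) = 0.173508
Step 3: Holder bound = ||f||_p * ||g||_q = 0.57735 * 0.173508 = 0.100175
Verification: 0.1 <= 0.100175 (Holder holds)


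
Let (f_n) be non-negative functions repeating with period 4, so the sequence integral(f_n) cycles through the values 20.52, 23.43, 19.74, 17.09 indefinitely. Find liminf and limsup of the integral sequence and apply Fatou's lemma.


The sequence (integral(f_n)) is periodic with period 4, repeating the values 20.52, 23.43, 19.74, 17.09 indefinitely.
Step 1: For a periodic sequence, every tail (a_m, a_(m+1), ...) contains all 4 period values infinitely often.
Step 2: Hence inf of every tail = min of the period values = min(20.52, 23.43, 19.74, 17.09) = 17.09.
        liminf_n integral(f_n) = sup over m of (inf of tail from m) = 17.09.
Step 3: Similarly sup of every tail = max of the period values = 23.43.
        limsup_n integral(f_n) = 23.43.
Step 4: Fatou's lemma: integral(liminf_n f_n) <= liminf_n integral(f_n) = 17.09.
        So the integral of the pointwise liminf is at most 17.09.


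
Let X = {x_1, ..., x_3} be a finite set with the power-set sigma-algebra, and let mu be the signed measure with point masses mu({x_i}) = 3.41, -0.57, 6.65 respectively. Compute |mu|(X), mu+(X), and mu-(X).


Step 1: Every measurable set is a union of atoms (the cells / points), so a Hahn decomposition is
  obtained by grouping atoms by sign: P = union of atoms with mu > 0, N = union of the remaining atoms.
  Atoms in P (indices): 1, 3;  atoms in N (indices): 2
  Positive values: 3.41, 6.65
  Negative values: -0.57
Step 2: mu+(X) = mu(P) = sum of positive atom values = 10.06
Step 3: mu-(X) = -mu(N) = sum of |negative atom values| = 0.57
Step 4: |mu|(X) = mu+(X) + mu-(X) = 10.06 + 0.57 = 10.63


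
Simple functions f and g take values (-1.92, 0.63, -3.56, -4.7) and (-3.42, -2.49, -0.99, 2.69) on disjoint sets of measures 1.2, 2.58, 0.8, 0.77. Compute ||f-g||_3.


Step 1: Compute differences f_i - g_i:
  -1.92 - -3.42 = 1.5
  0.63 - -2.49 = 3.12
  -3.56 - -0.99 = -2.57
  -4.7 - 2.69 = -7.39
Step 2: Compute |diff|^3 * measure for each set:
  |1.5|^3 * 1.2 = 3.375 * 1.2 = 4.05
  |3.12|^3 * 2.58 = 30.371328 * 2.58 = 78.358026
  |-2.57|^3 * 0.8 = 16.974593 * 0.8 = 13.579674
  |-7.39|^3 * 0.77 = 403.583419 * 0.77 = 310.759233
Step 3: Sum = 406.746933
Step 4: ||f-g||_3 = (406.746933)^(1/3) = 7.409259


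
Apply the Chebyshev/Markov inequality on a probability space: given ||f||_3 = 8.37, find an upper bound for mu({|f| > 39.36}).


Chebyshev/Markov inequality: mu(|f| > eps) <= (||f||_p / eps)^p
Step 1: ||f||_3 / eps = 8.37 / 39.36 = 0.212652
Step 2: Raise to power p = 3:
  (0.212652)^3 = 0.009616
Step 3: Therefore mu(|f| > 39.36) <= 0.009616


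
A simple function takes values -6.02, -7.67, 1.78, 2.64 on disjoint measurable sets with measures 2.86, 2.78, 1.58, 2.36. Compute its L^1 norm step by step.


Step 1: Compute |f_i|^1 for each value:
  |-6.02|^1 = 6.02
  |-7.67|^1 = 7.67
  |1.78|^1 = 1.78
  |2.64|^1 = 2.64
Step 2: Multiply by measures and sum:
  6.02 * 2.86 = 17.2172
  7.67 * 2.78 = 21.3226
  1.78 * 1.58 = 2.8124
  2.64 * 2.36 = 6.2304
Sum = 17.2172 + 21.3226 + 2.8124 + 6.2304 = 47.5826
Step 3: Take the p-th root:
||f||_1 = (47.5826)^(1/1) = 47.5826


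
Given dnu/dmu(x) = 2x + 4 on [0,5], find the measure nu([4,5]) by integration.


nu(A) = integral_A (dnu/dmu) dmu = integral_4^5 (2x + 4) dx
Step 1: Antiderivative F(x) = (2/2)x^2 + 4x
Step 2: F(5) = (2/2)*5^2 + 4*5 = 25 + 20 = 45
Step 3: F(4) = (2/2)*4^2 + 4*4 = 16 + 16 = 32
Step 4: nu([4,5]) = F(5) - F(4) = 45 - 32 = 13


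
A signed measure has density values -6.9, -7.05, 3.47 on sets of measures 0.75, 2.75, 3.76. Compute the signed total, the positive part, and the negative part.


Step 1: Compute signed measure on each set:
  Set 1: -6.9 * 0.75 = -5.175
  Set 2: -7.05 * 2.75 = -19.3875
  Set 3: 3.47 * 3.76 = 13.0472
Step 2: Total signed measure = (-5.175) + (-19.3875) + (13.0472)
     = -11.5153
Step 3: Positive part mu+(X) = sum of positive contributions = 13.0472
Step 4: Negative part mu-(X) = |sum of negative contributions| = 24.5625


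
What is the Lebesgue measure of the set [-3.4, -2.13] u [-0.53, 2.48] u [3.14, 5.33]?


For pairwise disjoint intervals, m(union) = sum of lengths.
= (-2.13 - -3.4) + (2.48 - -0.53) + (5.33 - 3.14)
= 1.27 + 3.01 + 2.19
= 6.47


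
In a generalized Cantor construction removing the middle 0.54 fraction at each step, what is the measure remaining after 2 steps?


Step 1: At each step, fraction remaining = 1 - 0.54 = 0.46
Step 2: After 2 steps, measure = (0.46)^2
Step 3: Computing the power step by step:
  After step 1: 0.46
  After step 2: 0.2116
Result = 0.2116


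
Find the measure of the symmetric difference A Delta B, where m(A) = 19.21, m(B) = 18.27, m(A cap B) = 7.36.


m(A Delta B) = m(A) + m(B) - 2*m(A n B)
= 19.21 + 18.27 - 2*7.36
= 19.21 + 18.27 - 14.72
= 22.76


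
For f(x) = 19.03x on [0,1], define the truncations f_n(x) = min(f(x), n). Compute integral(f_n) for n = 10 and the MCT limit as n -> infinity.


f(x) = 19.03x on [0,1]; f_n(x) = min(19.03x, n). At n = 10:
Step 1: f(x) reaches 10 at x = 10/19.03 = 0.525486
Step 2: integral(f_10) = integral(19.03x, 0, 0.525486) + integral(10, 0.525486, 1)
       = 19.03*0.525486^2/2 + 10*(1 - 0.525486)
       = 2.62743 + 4.745139
       = 7.37257
Step 3: As n -> infinity, f_n increases to f, so by MCT integral(f_n) -> integral(f) = 19.03/2 = 9.515.
Convergence: integral(f_10) = 7.37257 -> 9.515 as n -> infinity


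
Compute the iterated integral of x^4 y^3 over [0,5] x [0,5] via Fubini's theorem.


By Fubini's theorem, the double integral factors as a product of single integrals:
Step 1: integral_0^5 x^4 dx = [x^5/5] from 0 to 5
     = 5^5/5 = 625
Step 2: integral_0^5 y^3 dy = [y^4/4] from 0 to 5
     = 5^4/4 = 156.25
Step 3: Double integral = 625 * 156.25 = 97656.25


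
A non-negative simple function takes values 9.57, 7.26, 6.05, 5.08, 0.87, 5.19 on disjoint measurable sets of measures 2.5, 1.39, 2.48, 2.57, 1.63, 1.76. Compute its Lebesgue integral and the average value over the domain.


Step 1: Integral = sum(value_i * measure_i)
= 9.57*2.5 + 7.26*1.39 + 6.05*2.48 + 5.08*2.57 + 0.87*1.63 + 5.19*1.76
= 23.925 + 10.0914 + 15.004 + 13.0556 + 1.4181 + 9.1344
= 72.6285
Step 2: Total measure of domain = 2.5 + 1.39 + 2.48 + 2.57 + 1.63 + 1.76 = 12.33
Step 3: Average value = 72.6285 / 12.33 = 5.890389


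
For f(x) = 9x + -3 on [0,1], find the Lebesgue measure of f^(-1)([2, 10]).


f^(-1)([2, 10]) = {x : 2 <= 9x + -3 <= 10}
Solving: (2 - -3)/9 <= x <= (10 - -3)/9
= [0.555556, 1.444444]
Intersecting with [0,1]: [0.555556, 1]
Measure = 1 - 0.555556 = 0.444444


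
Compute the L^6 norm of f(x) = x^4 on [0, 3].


Step 1: ||f||_6 = (integral_0^3 |x^4|^6 dx)^(1/6)
     = (integral_0^3 x^24 dx)^(1/6)
Step 2: integral_0^3 x^24 dx = [x^25/(25)] from 0 to 3 = 3^25/25
     = 847288609443/25 = 3.389154e+10
Step 3: ||f||_6 = (3.389154e+10)^(1/6) = 56.887288


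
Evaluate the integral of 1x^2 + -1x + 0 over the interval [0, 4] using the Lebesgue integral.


The Lebesgue integral of a Riemann-integrable function agrees with the Riemann integral.
Antiderivative F(x) = (1/3)x^3 + (-1/2)x^2 + 0x
F(4) = (1/3)*4^3 + (-1/2)*4^2 + 0*4
     = (1/3)*64 + (-1/2)*16 + 0*4
     = 21.333333 + -8 + 0
     = 13.333333
F(0) = 0.0
Integral = F(4) - F(0) = 13.333333 - 0.0 = 13.333333


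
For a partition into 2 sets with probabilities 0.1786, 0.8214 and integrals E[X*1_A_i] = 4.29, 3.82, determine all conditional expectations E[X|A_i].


For each cell A_i: E[X|A_i] = E[X*1_A_i] / P(A_i)
Step 1: E[X|A_1] = 4.29 / 0.1786 = 24.020157
Step 2: E[X|A_2] = 3.82 / 0.8214 = 4.650597
Verification: E[X] = sum E[X*1_A_i] = 4.29 + 3.82 = 8.11


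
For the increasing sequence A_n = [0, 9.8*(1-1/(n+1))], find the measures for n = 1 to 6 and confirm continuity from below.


By continuity of measure from below: if A_n increases to A, then m(A_n) -> m(A).
Here A = [0, 9.8], so m(A) = 9.8
Step 1: a_1 = 9.8*(1 - 1/2) = 4.9, m(A_1) = 4.9
Step 2: a_2 = 9.8*(1 - 1/3) = 6.5333, m(A_2) = 6.5333
Step 3: a_3 = 9.8*(1 - 1/4) = 7.35, m(A_3) = 7.35
Step 4: a_4 = 9.8*(1 - 1/5) = 7.84, m(A_4) = 7.84
Step 5: a_5 = 9.8*(1 - 1/6) = 8.1667, m(A_5) = 8.1667
Step 6: a_6 = 9.8*(1 - 1/7) = 8.4, m(A_6) = 8.4
Limit: m(A_n) -> m([0,9.8]) = 9.8


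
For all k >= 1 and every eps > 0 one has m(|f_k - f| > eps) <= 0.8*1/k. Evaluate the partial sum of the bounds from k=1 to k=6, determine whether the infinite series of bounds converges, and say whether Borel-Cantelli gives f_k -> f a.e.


Step 1: List the terms 0.8*1/k for k = 1 to 6:
  k=1: 0.8
  k=2: 0.4
  k=3: 0.266667
  k=4: 0.2
  k=5: 0.16
  k=6: 0.133333
Step 2: Partial sum = 0.8 + 0.4 + 0.266667 + 0.2 + 0.16 + 0.133333
     = 1.96
Step 3: The full series sum_(k>=1) 0.8*1/k diverges (harmonic series, p = 1; a nonzero constant multiple of a divergent series diverges).
Step 4: The (first) Borel-Cantelli lemma requires a summable sequence of measures, so it does not apply here;
        from this bound alone no conclusion about a.e. convergence can be drawn (convergence in measure still
        gives an a.e.-convergent subsequence, but not a.e. convergence of the whole sequence).
Conclusion: series diverges; Borel-Cantelli is inconclusive about a.e. convergence of f_k.


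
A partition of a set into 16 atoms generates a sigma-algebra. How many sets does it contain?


Each element of the sigma-algebra is a union of some subset of the 16 atoms.
The number of such subsets is 2^16 = 65536.


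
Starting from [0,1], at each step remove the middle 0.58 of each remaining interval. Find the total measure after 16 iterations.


Step 1: At each step, fraction remaining = 1 - 0.58 = 0.42
Step 2: After 16 steps, measure = (0.42)^16
Result = 9.375375e-07


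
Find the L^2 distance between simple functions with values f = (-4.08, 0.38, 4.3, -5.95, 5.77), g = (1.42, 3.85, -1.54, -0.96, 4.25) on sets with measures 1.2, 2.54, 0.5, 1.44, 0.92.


Step 1: Compute differences f_i - g_i:
  -4.08 - 1.42 = -5.5
  0.38 - 3.85 = -3.47
  4.3 - -1.54 = 5.84
  -5.95 - -0.96 = -4.99
  5.77 - 4.25 = 1.52
Step 2: Compute |diff|^2 * measure for each set:
  |-5.5|^2 * 1.2 = 30.25 * 1.2 = 36.3
  |-3.47|^2 * 2.54 = 12.0409 * 2.54 = 30.583886
  |5.84|^2 * 0.5 = 34.1056 * 0.5 = 17.0528
  |-4.99|^2 * 1.44 = 24.9001 * 1.44 = 35.856144
  |1.52|^2 * 0.92 = 2.3104 * 0.92 = 2.125568
Step 3: Sum = 121.918398
Step 4: ||f-g||_2 = (121.918398)^(1/2) = 11.041666


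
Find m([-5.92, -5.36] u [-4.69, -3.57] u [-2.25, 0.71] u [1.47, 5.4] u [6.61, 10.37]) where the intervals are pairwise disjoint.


For pairwise disjoint intervals, m(union) = sum of lengths.
= (-5.36 - -5.92) + (-3.57 - -4.69) + (0.71 - -2.25) + (5.4 - 1.47) + (10.37 - 6.61)
= 0.56 + 1.12 + 2.96 + 3.93 + 3.76
= 12.33


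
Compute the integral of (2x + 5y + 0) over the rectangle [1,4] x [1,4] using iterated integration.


By Fubini, integrate in x first, then y.
Step 1: Fix y, integrate over x in [1,4]:
  integral(2x + 5y + 0, x=1..4)
  = 2*(4^2 - 1^2)/2 + (5y + 0)*(4 - 1)
  = 15 + (5y + 0)*3
  = 15 + 15y + 0
  = 15 + 15y
Step 2: Integrate over y in [1,4]:
  integral(15 + 15y, y=1..4)
  = 15*3 + 15*(4^2 - 1^2)/2
  = 45 + 112.5
  = 157.5


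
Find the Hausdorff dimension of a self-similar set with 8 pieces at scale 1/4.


For a self-similar set with N copies scaled by 1/r:
dim_H = log(N)/log(r) = log(8)/log(4)
= 2.079442/1.386294
= 1.5


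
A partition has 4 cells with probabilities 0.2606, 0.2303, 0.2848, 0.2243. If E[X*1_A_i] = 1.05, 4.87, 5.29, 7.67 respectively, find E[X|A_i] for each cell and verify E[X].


For each cell A_i: E[X|A_i] = E[X*1_A_i] / P(A_i)
Step 1: E[X|A_1] = 1.05 / 0.2606 = 4.029163
Step 2: E[X|A_2] = 4.87 / 0.2303 = 21.146331
Step 3: E[X|A_3] = 5.29 / 0.2848 = 18.574438
Step 4: E[X|A_4] = 7.67 / 0.2243 = 34.195274
Verification: E[X] = sum E[X*1_A_i] = 1.05 + 4.87 + 5.29 + 7.67 = 18.88


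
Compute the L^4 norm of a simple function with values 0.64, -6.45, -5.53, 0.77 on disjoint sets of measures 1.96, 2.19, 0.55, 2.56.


Step 1: Compute |f_i|^4 for each value:
  |0.64|^4 = 0.167772
  |-6.45|^4 = 1730.768006
  |-5.53|^4 = 935.191445
  |0.77|^4 = 0.35153
Step 2: Multiply by measures and sum:
  0.167772 * 1.96 = 0.328833
  1730.768006 * 2.19 = 3790.381934
  935.191445 * 0.55 = 514.355295
  0.35153 * 2.56 = 0.899918
Sum = 0.328833 + 3790.381934 + 514.355295 + 0.899918 = 4305.96598
Step 3: Take the p-th root:
||f||_4 = (4305.96598)^(1/4) = 8.100609


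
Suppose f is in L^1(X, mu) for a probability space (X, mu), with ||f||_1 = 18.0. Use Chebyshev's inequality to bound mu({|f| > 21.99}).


Chebyshev/Markov inequality: mu(|f| > eps) <= (||f||_p / eps)^p
Step 1: ||f||_1 / eps = 18.0 / 21.99 = 0.818554
Step 2: Raise to power p = 1:
  (0.818554)^1 = 0.818554
Step 3: Therefore mu(|f| > 21.99) <= 0.818554


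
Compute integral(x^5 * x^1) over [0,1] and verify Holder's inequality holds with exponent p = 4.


Step 1: Exact integral of f*g = integral(x^6, 0, 1) = 1/7
     = 0.142857
Step 2: Holder bound with p=4, q=1.333333:
  ||f||_p = (integral x^20 dx)^(1/4) = (1/21)^(1/4) = 0.467138
  ||g||_q = (integral x^1.333333 dx)^(1/1.333333) = (1/2.333333)^(1/1.333333) = 0.529685
Step 3: Holder bound = ||f||_p * ||g||_q = 0.467138 * 0.529685 = 0.247436
Verification: 0.142857 <= 0.247436 (Holder holds)


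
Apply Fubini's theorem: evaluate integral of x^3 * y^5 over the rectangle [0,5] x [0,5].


By Fubini's theorem, the double integral factors as a product of single integrals:
Step 1: integral_0^5 x^3 dx = [x^4/4] from 0 to 5
     = 5^4/4 = 156.25
Step 2: integral_0^5 y^5 dy = [y^6/6] from 0 to 5
     = 5^6/6 = 2604.166667
Step 3: Double integral = 156.25 * 2604.166667 = 406901.041667


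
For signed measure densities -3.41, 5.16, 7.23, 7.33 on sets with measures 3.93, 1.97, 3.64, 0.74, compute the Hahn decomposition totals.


Step 1: Compute signed measure on each set:
  Set 1: -3.41 * 3.93 = -13.4013
  Set 2: 5.16 * 1.97 = 10.1652
  Set 3: 7.23 * 3.64 = 26.3172
  Set 4: 7.33 * 0.74 = 5.4242
Step 2: Total signed measure = (-13.4013) + (10.1652) + (26.3172) + (5.4242)
     = 28.5053
Step 3: Positive part mu+(X) = sum of positive contributions = 41.9066
Step 4: Negative part mu-(X) = |sum of negative contributions| = 13.4013


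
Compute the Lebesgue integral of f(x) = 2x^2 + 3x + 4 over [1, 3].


The Lebesgue integral of a Riemann-integrable function agrees with the Riemann integral.
Antiderivative F(x) = (2/3)x^3 + (3/2)x^2 + 4x
F(3) = (2/3)*3^3 + (3/2)*3^2 + 4*3
     = (2/3)*27 + (3/2)*9 + 4*3
     = 18 + 13.5 + 12
     = 43.5
F(1) = 6.166667
Integral = F(3) - F(1) = 43.5 - 6.166667 = 37.333333


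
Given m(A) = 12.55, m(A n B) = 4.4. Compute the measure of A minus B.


m(A \ B) = m(A) - m(A n B)
= 12.55 - 4.4
= 8.15


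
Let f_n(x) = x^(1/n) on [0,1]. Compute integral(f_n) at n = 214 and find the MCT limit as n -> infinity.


At n = 214: f_214(x) = x^(1/214).
Step 1: integral(x^(1/214), 0, 1) = [x^(1/214+1) / (1/214+1)] from 0 to 1
     = 1 / (1/214 + 1) = 1 / ((214+1)/214) = 214/(214+1)
     = 214/215 = 0.995349
Step 2: As n -> infinity, f_n(x) = x^(1/n) -> 1 for x in (0,1], and f_n is increasing in n.
By MCT, lim_n integral(f_n) = integral(lim_n f_n) = integral(1, 0, 1) = 1.
Step 3: Verify convergence: 214/215 = 0.995349 -> 1


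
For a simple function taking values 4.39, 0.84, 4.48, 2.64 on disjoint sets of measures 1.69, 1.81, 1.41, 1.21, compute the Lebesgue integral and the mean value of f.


Step 1: Integral = sum(value_i * measure_i)
= 4.39*1.69 + 0.84*1.81 + 4.48*1.41 + 2.64*1.21
= 7.4191 + 1.5204 + 6.3168 + 3.1944
= 18.4507
Step 2: Total measure of domain = 1.69 + 1.81 + 1.41 + 1.21 = 6.12
Step 3: Average value = 18.4507 / 6.12 = 3.01482


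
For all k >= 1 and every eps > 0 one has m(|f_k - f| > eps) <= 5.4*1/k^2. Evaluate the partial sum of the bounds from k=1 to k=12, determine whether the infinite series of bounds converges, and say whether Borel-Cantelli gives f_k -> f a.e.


Step 1: List the terms 5.4*1/k^2 for k = 1 to 12:
  k=1: 5.4
  k=2: 1.35
  k=3: 0.6
  k=4: 0.3375
  k=5: 0.216
  k=6: 0.15
  k=7: 0.110204
  k=8: 0.084375
  k=9: 0.066667
  k=10: 0.054
  k=11: 0.044628
  k=12: 0.0375
Step 2: Partial sum = 5.4 + 1.35 + 0.6 + 0.3375 + 0.216 + 0.15 + 0.110204 + 0.084375 + 0.066667 + 0.054 + 0.044628 + 0.0375
     = 8.450874
Step 3: The full series sum_(k>=1) 5.4*1/k^2 converges (p-series with p = 2 > 1; a constant multiple of a convergent series converges).
Step 4: Fix eps > 0. Since sum_k m(|f_k - f| > eps) < infinity, the Borel-Cantelli lemma gives
        m(limsup_k {|f_k - f| > eps}) = 0, i.e. for a.e. x, |f_k(x) - f(x)| <= eps for all large k.
        Applying this with eps = 1/j for j = 1, 2, ... and intersecting the countably many full-measure sets,
        for a.e. x we get limsup_k |f_k(x) - f(x)| <= 1/j for every j, hence f_k -> f almost everywhere.
Conclusion: series converges; Borel-Cantelli yields f_k -> f a.e.


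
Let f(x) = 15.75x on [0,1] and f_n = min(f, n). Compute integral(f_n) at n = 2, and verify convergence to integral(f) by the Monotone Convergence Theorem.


f(x) = 15.75x on [0,1]; f_n(x) = min(15.75x, n). At n = 2:
Step 1: f(x) reaches 2 at x = 2/15.75 = 0.126984
Step 2: integral(f_2) = integral(15.75x, 0, 0.126984) + integral(2, 0.126984, 1)
       = 15.75*0.126984^2/2 + 2*(1 - 0.126984)
       = 0.126984 + 1.746032
       = 1.873016
Step 3: As n -> infinity, f_n increases to f, so by MCT integral(f_n) -> integral(f) = 15.75/2 = 7.875.
Convergence: integral(f_2) = 1.873016 -> 7.875 as n -> infinity


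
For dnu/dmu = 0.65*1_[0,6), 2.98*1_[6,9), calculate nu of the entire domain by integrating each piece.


Integrate each piece of the Radon-Nikodym derivative:
Step 1: integral_0^6 0.65 dx = 0.65*(6-0) = 0.65*6 = 3.9
Step 2: integral_6^9 2.98 dx = 2.98*(9-6) = 2.98*3 = 8.94
Total: 3.9 + 8.94 = 12.84


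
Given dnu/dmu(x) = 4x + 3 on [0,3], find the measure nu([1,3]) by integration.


nu(A) = integral_A (dnu/dmu) dmu = integral_1^3 (4x + 3) dx
Step 1: Antiderivative F(x) = (4/2)x^2 + 3x
Step 2: F(3) = (4/2)*3^2 + 3*3 = 18 + 9 = 27
Step 3: F(1) = (4/2)*1^2 + 3*1 = 2 + 3 = 5
Step 4: nu([1,3]) = F(3) - F(1) = 27 - 5 = 22


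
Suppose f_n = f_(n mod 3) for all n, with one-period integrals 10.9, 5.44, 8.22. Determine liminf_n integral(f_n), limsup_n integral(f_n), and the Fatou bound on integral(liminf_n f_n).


The sequence (integral(f_n)) is periodic with period 3, repeating the values 10.9, 5.44, 8.22 indefinitely.
Step 1: For a periodic sequence, every tail (a_m, a_(m+1), ...) contains all 3 period values infinitely often.
Step 2: Hence inf of every tail = min of the period values = min(10.9, 5.44, 8.22) = 5.44.
        liminf_n integral(f_n) = sup over m of (inf of tail from m) = 5.44.
Step 3: Similarly sup of every tail = max of the period values = 10.9.
        limsup_n integral(f_n) = 10.9.
Step 4: Fatou's lemma: integral(liminf_n f_n) <= liminf_n integral(f_n) = 5.44.
        So the integral of the pointwise liminf is at most 5.44.


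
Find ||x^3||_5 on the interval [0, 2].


Step 1: ||f||_5 = (integral_0^2 |x^3|^5 dx)^(1/5)
     = (integral_0^2 x^15 dx)^(1/5)
Step 2: integral_0^2 x^15 dx = [x^16/(16)] from 0 to 2 = 2^16/16
     = 65536/16 = 4096
Step 3: ||f||_5 = (4096)^(1/5) = 5.278032


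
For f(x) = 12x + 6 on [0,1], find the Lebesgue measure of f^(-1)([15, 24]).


f^(-1)([15, 24]) = {x : 15 <= 12x + 6 <= 24}
Solving: (15 - 6)/12 <= x <= (24 - 6)/12
= [0.75, 1.5]
Intersecting with [0,1]: [0.75, 1]
Measure = 1 - 0.75 = 0.25


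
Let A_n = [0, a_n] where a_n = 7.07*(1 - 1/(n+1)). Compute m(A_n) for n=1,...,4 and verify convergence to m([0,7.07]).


By continuity of measure from below: if A_n increases to A, then m(A_n) -> m(A).
Here A = [0, 7.07], so m(A) = 7.07
Step 1: a_1 = 7.07*(1 - 1/2) = 3.535, m(A_1) = 3.535
Step 2: a_2 = 7.07*(1 - 1/3) = 4.7133, m(A_2) = 4.7133
Step 3: a_3 = 7.07*(1 - 1/4) = 5.3025, m(A_3) = 5.3025
Step 4: a_4 = 7.07*(1 - 1/5) = 5.656, m(A_4) = 5.656
Limit: m(A_n) -> m([0,7.07]) = 7.07


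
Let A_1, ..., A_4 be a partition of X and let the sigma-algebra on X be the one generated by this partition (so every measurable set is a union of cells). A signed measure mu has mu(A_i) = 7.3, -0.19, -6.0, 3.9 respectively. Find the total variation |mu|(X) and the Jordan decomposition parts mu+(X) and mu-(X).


Step 1: Every measurable set is a union of atoms (the cells / points), so a Hahn decomposition is
  obtained by grouping atoms by sign: P = union of atoms with mu > 0, N = union of the remaining atoms.
  Atoms in P (indices): 1, 4;  atoms in N (indices): 2, 3
  Positive values: 7.3, 3.9
  Negative values: -0.19, -6
Step 2: mu+(X) = mu(P) = sum of positive atom values = 11.2
Step 3: mu-(X) = -mu(N) = sum of |negative atom values| = 6.19
Step 4: |mu|(X) = mu+(X) + mu-(X) = 11.2 + 6.19 = 17.39
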